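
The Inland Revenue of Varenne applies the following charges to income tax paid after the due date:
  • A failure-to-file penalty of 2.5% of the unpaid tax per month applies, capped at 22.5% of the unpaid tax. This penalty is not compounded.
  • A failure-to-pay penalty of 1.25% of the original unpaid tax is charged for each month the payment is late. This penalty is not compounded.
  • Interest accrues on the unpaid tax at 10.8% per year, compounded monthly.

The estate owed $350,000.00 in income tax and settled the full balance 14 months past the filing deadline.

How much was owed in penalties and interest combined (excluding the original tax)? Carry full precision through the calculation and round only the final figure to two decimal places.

$186,775.07

Failure-to-file: 14 × 2.5% × $350,000.00 = $122,500.00, capped at 22.5% × $350,000.00 = $78,750.00
Failure-to-pay penalty = 1.25% × $350,000.00 × 14 mo = $61,250.00
Interest (10.8%/yr ÷ 12 = 0.9%/month): $350,000.00 × ((1 + 0.009)^14 − 1) = $46,775.0652…
Penalties + interest = $140,000.0000 + $46,775.0652… = $186,775.07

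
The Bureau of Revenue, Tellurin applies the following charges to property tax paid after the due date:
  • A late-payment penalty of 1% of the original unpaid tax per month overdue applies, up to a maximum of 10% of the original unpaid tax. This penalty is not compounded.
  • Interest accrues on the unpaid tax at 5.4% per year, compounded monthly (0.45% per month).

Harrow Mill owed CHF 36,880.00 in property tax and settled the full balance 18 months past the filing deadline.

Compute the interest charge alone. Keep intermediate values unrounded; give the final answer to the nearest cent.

CHF 3,104.33

Interest: CHF 36,880.00 × ((1 + 0.0045)^18 − 1) = CHF 36,880.00 × 0.0841739… = CHF 3,104.3326…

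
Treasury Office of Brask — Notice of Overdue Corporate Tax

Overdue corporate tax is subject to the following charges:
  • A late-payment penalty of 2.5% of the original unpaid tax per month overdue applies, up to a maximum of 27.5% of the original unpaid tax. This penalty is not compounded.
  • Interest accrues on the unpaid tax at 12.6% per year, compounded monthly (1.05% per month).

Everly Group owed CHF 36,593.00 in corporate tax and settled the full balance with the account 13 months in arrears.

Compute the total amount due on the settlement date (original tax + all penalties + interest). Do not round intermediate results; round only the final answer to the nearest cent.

CHF 51,978.14

Penalty (uncapped): 13 × 2.5% × CHF 36,593.00 = CHF 11,892.73…; cap = 27.5% × CHF 36,593.00 = CHF 10,063.08… → penalty = CHF 10,063.08…
Interest: CHF 36,593.00 × ((1 + 0.0105)^13 − 1) = CHF 36,593.00 × 0.1454394… = CHF 5,322.0654…
Total = CHF 36,593.00 + CHF 10,063.0750 + CHF 5,322.0654… = CHF 51,978.14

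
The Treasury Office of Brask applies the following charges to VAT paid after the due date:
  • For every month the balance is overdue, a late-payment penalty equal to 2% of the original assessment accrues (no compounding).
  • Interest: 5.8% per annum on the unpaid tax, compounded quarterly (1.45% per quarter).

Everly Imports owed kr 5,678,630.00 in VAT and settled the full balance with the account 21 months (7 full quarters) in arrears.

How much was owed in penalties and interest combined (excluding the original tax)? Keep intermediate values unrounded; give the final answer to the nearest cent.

kr 2,987,092.90

Late-payment penalty: 21 × 2% × kr 5,678,630.00 = kr 2,385,024.60
Interest: kr 5,678,630.00 × ((1 + 0.0145)^7 − 1) = kr 5,678,630.00 × 0.1060235… = kr 602,068.2992…
Penalties + interest = kr 2,385,024.6000 + kr 602,068.2992… = kr 2,987,092.90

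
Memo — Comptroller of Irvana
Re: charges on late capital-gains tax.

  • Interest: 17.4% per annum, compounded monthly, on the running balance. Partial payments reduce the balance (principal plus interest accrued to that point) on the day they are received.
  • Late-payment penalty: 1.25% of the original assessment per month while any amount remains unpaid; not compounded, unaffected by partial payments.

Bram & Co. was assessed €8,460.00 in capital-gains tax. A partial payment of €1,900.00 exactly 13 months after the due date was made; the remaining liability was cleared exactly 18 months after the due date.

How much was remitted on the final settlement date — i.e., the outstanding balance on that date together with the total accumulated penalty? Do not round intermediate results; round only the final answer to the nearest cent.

€10,824.14

Monthly rate = 17.4% ÷ 12 = 1.45%
Balance at month 13: €8,460.0000 × (1 + 0.0145)^13 = €10,201.1006…
After €1,900.00 payment: €10,201.1006… − €1,900.00 = €8,301.1006…
Balance at month 18: €8,301.1006… × (1 + 0.0145)^5 = €8,920.6384…
Penalty: 18 × 1.25% × €8,460.00 = €1,903.50
Final settlement = outstanding balance + penalty = €8,920.6384… + €1,903.50 = €10,824.14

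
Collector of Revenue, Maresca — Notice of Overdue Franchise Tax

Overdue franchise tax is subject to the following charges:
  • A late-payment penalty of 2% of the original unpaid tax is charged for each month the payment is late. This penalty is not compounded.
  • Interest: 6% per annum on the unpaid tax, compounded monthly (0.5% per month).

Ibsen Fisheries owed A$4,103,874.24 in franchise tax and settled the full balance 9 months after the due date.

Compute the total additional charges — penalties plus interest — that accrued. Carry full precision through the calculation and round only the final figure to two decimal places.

Late-payment penalty = 2% × A$4,103,874.24 × 9 mo = A$738,697.36…
Interest: A$4,103,874.24 × ((1 + 0.005)^9 − 1) = A$4,103,874.24 × 0.0459106… = A$188,411.2431…
Penalties + interest = A$738,697.3632 + A$188,411.2431… = A$927,108.61

A$927,108.61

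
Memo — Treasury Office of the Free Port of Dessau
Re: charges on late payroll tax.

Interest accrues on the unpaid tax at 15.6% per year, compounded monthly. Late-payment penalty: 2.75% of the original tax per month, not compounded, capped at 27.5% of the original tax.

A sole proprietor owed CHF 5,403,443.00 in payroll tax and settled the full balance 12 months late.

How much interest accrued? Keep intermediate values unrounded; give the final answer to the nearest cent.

CHF 905,896.82

Interest (15.6%/yr ÷ 12 = 1.3%/month): CHF 5,403,443.00 × ((1 + 0.013)^12 − 1) = CHF 905,896.8169…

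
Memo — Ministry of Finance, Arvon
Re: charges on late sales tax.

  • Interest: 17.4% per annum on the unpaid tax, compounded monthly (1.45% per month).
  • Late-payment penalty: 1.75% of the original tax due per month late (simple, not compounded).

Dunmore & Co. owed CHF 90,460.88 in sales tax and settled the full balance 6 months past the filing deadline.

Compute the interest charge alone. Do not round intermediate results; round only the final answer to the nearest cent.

Interest: CHF 90,460.88 × ((1 + 0.0145)^6 − 1) = CHF 90,460.88 × 0.0902154… = CHF 8,160.9635…

CHF 8,160.96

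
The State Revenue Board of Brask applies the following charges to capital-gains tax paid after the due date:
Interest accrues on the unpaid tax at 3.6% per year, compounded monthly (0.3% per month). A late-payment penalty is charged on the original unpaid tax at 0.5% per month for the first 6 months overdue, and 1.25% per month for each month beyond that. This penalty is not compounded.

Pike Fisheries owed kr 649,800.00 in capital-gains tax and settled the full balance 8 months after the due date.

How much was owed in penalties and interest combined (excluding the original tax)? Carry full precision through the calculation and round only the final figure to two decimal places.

Penalty, months 1–6: 6 × 0.5% × kr 649,800.00 = kr 19,494.00
Penalty, months 7–8: 2 × 1.25% × kr 649,800.00 = kr 16,245.00
Interest: kr 649,800.00 × ((1 + 0.003)^8 − 1) = kr 649,800.00 × 0.0242535… = kr 15,759.9358…
Penalties + interest = kr 35,739.0000 + kr 15,759.9358… = kr 51,498.94

kr 51,498.94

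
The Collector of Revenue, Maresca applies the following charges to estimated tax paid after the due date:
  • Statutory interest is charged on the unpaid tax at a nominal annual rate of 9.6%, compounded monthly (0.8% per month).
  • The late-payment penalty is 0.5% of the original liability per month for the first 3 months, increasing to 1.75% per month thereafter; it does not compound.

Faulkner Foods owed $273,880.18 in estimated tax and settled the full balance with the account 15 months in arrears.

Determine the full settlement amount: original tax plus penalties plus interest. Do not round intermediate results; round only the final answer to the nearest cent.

$370,274.68

Penalty, months 1–3: 3 × 0.5% × $273,880.18 = $4,108.20…
Penalty, months 4–15: 12 × 1.75% × $273,880.18 = $57,514.84…
Interest: $273,880.18 × ((1 + 0.008)^15 − 1) = $273,880.18 × 0.1269587… = $34,771.4581…
Total = $273,880.18 + $61,623.0405 + $34,771.4581… = $370,274.68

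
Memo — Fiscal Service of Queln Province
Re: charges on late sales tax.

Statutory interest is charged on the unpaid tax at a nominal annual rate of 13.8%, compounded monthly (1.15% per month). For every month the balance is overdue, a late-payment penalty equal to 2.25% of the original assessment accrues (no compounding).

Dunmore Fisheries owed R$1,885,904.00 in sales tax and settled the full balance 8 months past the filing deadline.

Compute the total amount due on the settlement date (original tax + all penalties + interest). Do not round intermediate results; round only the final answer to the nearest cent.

R$2,406,016.34

Late-payment penalty: 8 × 2.25% × R$1,885,904.00 = R$339,462.72
Interest: R$1,885,904.00 × ((1 + 0.0115)^8 − 1) = R$1,885,904.00 × 0.0957894… = R$180,649.6214…
Total = R$1,885,904.00 + R$339,462.7200 + R$180,649.6214… = R$2,406,016.34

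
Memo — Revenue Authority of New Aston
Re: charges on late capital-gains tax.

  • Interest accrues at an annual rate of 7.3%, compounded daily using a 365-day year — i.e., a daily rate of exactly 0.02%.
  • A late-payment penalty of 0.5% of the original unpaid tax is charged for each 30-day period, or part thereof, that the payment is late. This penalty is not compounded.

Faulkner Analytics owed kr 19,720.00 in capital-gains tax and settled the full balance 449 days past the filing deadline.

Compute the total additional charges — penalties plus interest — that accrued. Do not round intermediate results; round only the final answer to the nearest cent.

kr 3,331.61

Penalty periods: ⌈449/30⌉ = 15; penalty = 15 × 0.5% × kr 19,720.00 = kr 1,479.00
Interest: kr 19,720.00 × ((1 + 0.0002)^449 − 1) = kr 19,720.00 × 0.09394565… = kr 1,852.6082…
Penalties + interest = kr 1,479.0000 + kr 1,852.6082… = kr 3,331.61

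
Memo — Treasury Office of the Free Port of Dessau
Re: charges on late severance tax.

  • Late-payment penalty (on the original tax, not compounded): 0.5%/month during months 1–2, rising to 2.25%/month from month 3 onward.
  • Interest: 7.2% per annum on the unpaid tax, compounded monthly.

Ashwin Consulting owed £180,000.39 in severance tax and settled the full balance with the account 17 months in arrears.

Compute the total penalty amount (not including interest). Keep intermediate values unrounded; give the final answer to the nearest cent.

Penalty, months 1–2: 2 × 0.5% × £180,000.39 = £1,800.00…
Penalty, months 3–17: 15 × 2.25% × £180,000.39 = £60,750.13…
Total penalty = £1,800.00… + £60,750.13… = £62,550.14

£62,550.14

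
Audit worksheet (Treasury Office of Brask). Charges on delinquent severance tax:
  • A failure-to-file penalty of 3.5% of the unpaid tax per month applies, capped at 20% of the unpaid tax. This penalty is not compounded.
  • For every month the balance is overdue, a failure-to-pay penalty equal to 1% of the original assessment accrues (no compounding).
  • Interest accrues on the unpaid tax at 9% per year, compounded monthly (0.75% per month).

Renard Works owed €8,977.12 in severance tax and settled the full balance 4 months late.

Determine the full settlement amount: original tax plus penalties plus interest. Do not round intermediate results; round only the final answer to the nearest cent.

Failure-to-file: 4 × 3.5% × €8,977.12 = €1,256.80… (under the 20% cap)
Failure-to-pay penalty: 4 × 1% × €8,977.12 = €359.08…
Interest: €8,977.12 × ((1 + 0.0075)^4 − 1) = €8,977.12 × 0.0303392… = €272.3586…
Total = €8,977.12 + €1,615.8816 + €272.3586… = €10,865.36

€10,865.36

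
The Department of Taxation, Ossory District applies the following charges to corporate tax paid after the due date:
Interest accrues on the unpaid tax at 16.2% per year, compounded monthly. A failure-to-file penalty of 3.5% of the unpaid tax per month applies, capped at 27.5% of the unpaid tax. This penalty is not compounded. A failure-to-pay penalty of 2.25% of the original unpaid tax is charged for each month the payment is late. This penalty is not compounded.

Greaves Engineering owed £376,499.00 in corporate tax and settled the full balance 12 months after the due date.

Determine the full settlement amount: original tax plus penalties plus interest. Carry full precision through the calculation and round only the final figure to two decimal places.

Failure-to-file: 12 × 3.5% × £376,499.00 = £158,129.58, capped at 27.5% × £376,499.00 = £103,537.23…
Failure-to-pay penalty: 12 × 2.25% × £376,499.00 = £101,654.73
Interest (16.2%/yr ÷ 12 = 1.35%/month): £376,499.00 × ((1 + 0.0135)^12 − 1) = £65,731.6746…
Total = £376,499.00 + £205,191.9550 + £65,731.6746… = £647,422.63

£647,422.63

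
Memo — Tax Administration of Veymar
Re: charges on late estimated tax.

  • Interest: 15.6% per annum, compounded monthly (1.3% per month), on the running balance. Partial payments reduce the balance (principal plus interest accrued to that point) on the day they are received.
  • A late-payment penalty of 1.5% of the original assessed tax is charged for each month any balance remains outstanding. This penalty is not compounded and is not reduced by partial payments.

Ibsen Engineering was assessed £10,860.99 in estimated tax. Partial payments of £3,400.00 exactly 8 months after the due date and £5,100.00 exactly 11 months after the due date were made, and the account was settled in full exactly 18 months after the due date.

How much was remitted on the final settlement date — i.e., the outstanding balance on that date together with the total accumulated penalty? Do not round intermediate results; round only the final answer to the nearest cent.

Balance at month 8: £10,860.9900 × (1 + 0.013)^8 = £12,043.2854…
After £3,400.00 payment: £12,043.2854… − £3,400.00 = £8,643.2854…
Balance at month 11: £8,643.2854… × (1 + 0.013)^3 = £8,984.7746…
After £5,100.00 payment: £8,984.7746… − £5,100.00 = £3,884.7746…
Balance at month 18: £3,884.7746… × (1 + 0.013)^7 = £4,252.3788…
Penalty: 18 × 1.5% × £10,860.99 = £2,932.47…
Final settlement = outstanding balance + penalty = £4,252.3788… + £2,932.47… = £7,184.85

£7,184.85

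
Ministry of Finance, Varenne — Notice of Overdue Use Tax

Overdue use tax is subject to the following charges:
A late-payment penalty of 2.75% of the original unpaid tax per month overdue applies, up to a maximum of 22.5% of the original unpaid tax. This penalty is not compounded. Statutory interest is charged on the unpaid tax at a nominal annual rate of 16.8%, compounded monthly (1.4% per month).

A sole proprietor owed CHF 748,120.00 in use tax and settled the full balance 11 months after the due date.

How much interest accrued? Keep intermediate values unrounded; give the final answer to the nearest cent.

Interest: CHF 748,120.00 × ((1 + 0.014)^11 − 1) = CHF 748,120.00 × 0.1652457… = CHF 123,623.6051…

CHF 123,623.61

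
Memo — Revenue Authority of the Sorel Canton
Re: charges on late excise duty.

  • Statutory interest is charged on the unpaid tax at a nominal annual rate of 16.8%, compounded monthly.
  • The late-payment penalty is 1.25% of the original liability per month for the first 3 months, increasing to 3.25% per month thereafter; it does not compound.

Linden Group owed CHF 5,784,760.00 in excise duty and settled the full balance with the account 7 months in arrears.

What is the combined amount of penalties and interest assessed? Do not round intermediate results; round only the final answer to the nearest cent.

Penalty, months 1–3: 3 × 1.25% × CHF 5,784,760.00 = CHF 216,928.50
Penalty, months 4–7: 4 × 3.25% × CHF 5,784,760.00 = CHF 752,018.80
Interest (16.8%/yr ÷ 12 = 1.4%/month): CHF 5,784,760.00 × ((1 + 0.014)^7 − 1) = CHF 591,279.9641…
Penalties + interest = CHF 968,947.3000 + CHF 591,279.9641… = CHF 1,560,227.26

CHF 1,560,227.26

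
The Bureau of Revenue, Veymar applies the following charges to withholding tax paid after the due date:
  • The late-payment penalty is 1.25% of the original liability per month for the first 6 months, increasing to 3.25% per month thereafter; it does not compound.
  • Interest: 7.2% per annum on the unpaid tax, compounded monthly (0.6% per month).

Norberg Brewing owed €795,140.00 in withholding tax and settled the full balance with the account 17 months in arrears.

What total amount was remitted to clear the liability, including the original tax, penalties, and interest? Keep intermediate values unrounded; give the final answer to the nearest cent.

Penalty, months 1–6: 6 × 1.25% × €795,140.00 = €59,635.50
Penalty, months 7–17: 11 × 3.25% × €795,140.00 = €284,262.55
Interest: €795,140.00 × ((1 + 0.006)^17 − 1) = €795,140.00 × 0.1070460… = €85,116.5669…
Total = €795,140.00 + €343,898.0500 + €85,116.5669… = €1,224,154.62

€1,224,154.62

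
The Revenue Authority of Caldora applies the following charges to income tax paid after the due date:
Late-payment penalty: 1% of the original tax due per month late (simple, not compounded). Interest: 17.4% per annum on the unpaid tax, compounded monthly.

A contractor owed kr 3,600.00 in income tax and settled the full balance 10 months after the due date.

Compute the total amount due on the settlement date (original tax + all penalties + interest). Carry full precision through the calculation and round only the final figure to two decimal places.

Late-payment penalty = 1% × kr 3,600.00 × 10 mo = kr 360.00
Interest (17.4%/yr ÷ 12 = 1.45%/month): kr 3,600.00 × ((1 + 0.0145)^10 − 1) = kr 557.4115…
Total = kr 3,600.00 + kr 360.0000 + kr 557.4115… = kr 4,517.41

kr 4,517.41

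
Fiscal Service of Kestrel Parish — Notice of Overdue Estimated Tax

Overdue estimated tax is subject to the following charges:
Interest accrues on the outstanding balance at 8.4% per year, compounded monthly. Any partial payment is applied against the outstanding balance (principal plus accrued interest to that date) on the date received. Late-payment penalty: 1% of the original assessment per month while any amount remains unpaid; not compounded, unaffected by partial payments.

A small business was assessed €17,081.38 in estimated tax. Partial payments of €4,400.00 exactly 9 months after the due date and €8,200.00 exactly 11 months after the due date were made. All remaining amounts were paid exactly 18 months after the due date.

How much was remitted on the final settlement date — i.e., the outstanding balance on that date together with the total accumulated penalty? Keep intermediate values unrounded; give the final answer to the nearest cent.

€9,145.82

Monthly rate = 8.4% ÷ 12 = 0.7%
Balance at month 9: €17,081.3800 × (1 + 0.007)^9 = €18,188.1358…
After €4,400.00 payment: €18,188.1358… − €4,400.00 = €13,788.1358…
Balance at month 11: €13,788.1358… × (1 + 0.007)^2 = €13,981.8454…
After €8,200.00 payment: €13,981.8454… − €8,200.00 = €5,781.8454…
Balance at month 18: €5,781.8454… × (1 + 0.007)^7 = €6,071.1752…
Penalty: 18 × 1% × €17,081.38 = €3,074.65…
Final settlement = outstanding balance + penalty = €6,071.1752… + €3,074.65… = €9,145.82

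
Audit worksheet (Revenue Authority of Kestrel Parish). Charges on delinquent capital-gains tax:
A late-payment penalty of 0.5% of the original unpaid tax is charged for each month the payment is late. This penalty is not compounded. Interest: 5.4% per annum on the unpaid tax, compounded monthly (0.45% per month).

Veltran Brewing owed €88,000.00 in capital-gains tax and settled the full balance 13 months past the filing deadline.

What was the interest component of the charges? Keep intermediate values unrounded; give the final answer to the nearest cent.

€5,289.32

Interest: €88,000.00 × ((1 + 0.0045)^13 − 1) = €88,000.00 × 0.0601059… = €5,289.3154…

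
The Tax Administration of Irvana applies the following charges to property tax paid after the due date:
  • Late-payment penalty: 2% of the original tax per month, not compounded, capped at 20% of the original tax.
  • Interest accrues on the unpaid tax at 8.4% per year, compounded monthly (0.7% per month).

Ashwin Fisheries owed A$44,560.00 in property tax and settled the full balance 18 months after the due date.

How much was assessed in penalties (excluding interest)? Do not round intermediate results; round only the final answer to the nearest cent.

Penalty (uncapped): 18 × 2% × A$44,560.00 = A$16,041.60; cap = 20% × A$44,560.00 = A$8,912.00 → penalty = A$8,912.00

A$8,912.00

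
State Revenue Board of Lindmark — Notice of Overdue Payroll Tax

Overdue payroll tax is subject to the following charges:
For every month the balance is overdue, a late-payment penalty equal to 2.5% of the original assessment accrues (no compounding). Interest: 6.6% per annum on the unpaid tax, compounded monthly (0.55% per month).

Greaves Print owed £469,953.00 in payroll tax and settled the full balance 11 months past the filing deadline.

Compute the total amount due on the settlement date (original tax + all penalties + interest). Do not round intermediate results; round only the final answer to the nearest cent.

£628,417.16

Late-payment penalty: 11 × 2.5% × £469,953.00 = £129,237.08…
Interest: £469,953.00 × ((1 + 0.0055)^11 − 1) = £469,953.00 × 0.0621915… = £29,227.0849…
Total = £469,953.00 + £129,237.0750 + £29,227.0849… = £628,417.16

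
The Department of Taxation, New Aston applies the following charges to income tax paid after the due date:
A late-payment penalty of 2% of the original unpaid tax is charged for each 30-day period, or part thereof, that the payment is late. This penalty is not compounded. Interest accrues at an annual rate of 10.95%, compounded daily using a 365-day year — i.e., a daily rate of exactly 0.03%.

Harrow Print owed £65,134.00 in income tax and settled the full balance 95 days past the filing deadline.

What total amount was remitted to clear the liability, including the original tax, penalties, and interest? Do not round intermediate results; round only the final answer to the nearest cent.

£72,227.46

Penalty periods: ⌈95/30⌉ = 4; penalty = 4 × 2% × £65,134.00 = £5,210.72
Interest: £65,134.00 × ((1 + 0.0003)^95 − 1) = £65,134.00 × 0.02890561… = £1,882.7382…
Total = £65,134.00 + £5,210.7200 + £1,882.7382… = £72,227.46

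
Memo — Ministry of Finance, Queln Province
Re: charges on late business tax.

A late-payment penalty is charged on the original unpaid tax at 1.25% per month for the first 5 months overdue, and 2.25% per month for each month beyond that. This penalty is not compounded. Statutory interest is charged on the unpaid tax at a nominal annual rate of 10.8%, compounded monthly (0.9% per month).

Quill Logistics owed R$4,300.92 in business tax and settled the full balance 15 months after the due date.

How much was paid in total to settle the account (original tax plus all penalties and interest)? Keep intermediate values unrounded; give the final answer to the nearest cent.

R$6,156.10

Penalty, months 1–5: 5 × 1.25% × R$4,300.92 = R$268.81…
Penalty, months 6–15: 10 × 2.25% × R$4,300.92 = R$967.71…
Interest: R$4,300.92 × ((1 + 0.009)^15 − 1) = R$4,300.92 × 0.1438458… = R$618.6694…
Total = R$4,300.92 + R$1,236.5145 + R$618.6694… = R$6,156.10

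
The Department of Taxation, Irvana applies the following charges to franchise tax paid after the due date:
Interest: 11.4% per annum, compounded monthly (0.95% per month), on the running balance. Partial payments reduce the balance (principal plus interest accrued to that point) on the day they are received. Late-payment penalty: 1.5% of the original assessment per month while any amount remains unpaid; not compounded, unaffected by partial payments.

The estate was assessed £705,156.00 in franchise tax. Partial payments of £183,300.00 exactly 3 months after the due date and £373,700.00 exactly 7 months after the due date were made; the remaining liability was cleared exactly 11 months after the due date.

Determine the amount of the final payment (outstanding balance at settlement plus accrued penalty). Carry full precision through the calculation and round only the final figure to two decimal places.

Balance at month 3: £705,156.0000 × (1 + 0.0095)^3 = £725,444.4716…
After £183,300.00 payment: £725,444.4716… − £183,300.00 = £542,144.4716…
Balance at month 7: £542,144.4716… × (1 + 0.0095)^4 = £563,041.3964…
After £373,700.00 payment: £563,041.3964… − £373,700.00 = £189,341.3964…
Balance at month 11: £189,341.3964… × (1 + 0.0095)^4 = £196,639.5487…
Penalty: 11 × 1.5% × £705,156.00 = £116,350.74
Final settlement = outstanding balance + penalty = £196,639.5487… + £116,350.74 = £312,990.29

£312,990.29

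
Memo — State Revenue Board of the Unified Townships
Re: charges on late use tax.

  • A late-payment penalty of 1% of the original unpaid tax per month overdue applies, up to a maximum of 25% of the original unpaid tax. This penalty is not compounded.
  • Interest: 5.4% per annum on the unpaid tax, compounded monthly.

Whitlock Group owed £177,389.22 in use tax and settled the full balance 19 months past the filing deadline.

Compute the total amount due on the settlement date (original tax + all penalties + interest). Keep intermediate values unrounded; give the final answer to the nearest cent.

£226,890.15

Penalty: 19 × 1% × £177,389.22 = £33,703.95… (below the 25% cap of £44,347.31…)
Interest (5.4%/yr ÷ 12 = 0.45%/month): £177,389.22 × ((1 + 0.0045)^19 − 1) = £15,796.9821…
Total = £177,389.22 + £33,703.9518 + £15,796.9821… = £226,890.15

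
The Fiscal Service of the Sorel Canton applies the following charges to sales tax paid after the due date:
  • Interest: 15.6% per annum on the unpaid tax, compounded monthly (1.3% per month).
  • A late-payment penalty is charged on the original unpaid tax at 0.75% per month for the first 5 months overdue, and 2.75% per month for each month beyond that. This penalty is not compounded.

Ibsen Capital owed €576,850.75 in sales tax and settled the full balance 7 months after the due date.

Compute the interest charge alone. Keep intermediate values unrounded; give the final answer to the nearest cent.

€54,585.60

Interest: €576,850.75 × ((1 + 0.013)^7 − 1) = €576,850.75 × 0.0946269… = €54,585.5997…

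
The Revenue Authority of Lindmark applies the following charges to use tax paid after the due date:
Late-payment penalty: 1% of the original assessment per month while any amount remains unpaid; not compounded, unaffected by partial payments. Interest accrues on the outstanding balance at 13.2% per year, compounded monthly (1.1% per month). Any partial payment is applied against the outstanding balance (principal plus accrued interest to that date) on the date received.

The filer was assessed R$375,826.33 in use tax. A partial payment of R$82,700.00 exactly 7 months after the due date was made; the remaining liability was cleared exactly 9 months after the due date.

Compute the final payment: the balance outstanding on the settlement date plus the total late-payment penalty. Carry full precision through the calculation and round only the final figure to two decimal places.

R$364,007.92

Balance at month 7: R$375,826.3300 × (1 + 0.011)^7 = R$405,737.6338…
After R$82,700.00 payment: R$405,737.6338… − R$82,700.00 = R$323,037.6338…
Balance at month 9: R$323,037.6338… × (1 + 0.011)^2 = R$330,183.5493…
Penalty: 9 × 1% × R$375,826.33 = R$33,824.37…
Final settlement = outstanding balance + penalty = R$330,183.5493… + R$33,824.37… = R$364,007.92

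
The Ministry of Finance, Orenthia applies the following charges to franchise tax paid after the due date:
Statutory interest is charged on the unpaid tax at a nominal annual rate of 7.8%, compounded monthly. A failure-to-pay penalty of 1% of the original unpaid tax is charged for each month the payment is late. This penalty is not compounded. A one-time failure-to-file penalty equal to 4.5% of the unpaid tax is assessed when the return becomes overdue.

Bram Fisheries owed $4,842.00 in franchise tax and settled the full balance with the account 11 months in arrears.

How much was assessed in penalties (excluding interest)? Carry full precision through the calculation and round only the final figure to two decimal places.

Failure-to-file penalty: 4.5% × $4,842.00 = $217.89
Failure-to-pay penalty: 11 × 1% × $4,842.00 = $532.62
Total penalty = $217.89 + $532.62 = $750.51

$750.51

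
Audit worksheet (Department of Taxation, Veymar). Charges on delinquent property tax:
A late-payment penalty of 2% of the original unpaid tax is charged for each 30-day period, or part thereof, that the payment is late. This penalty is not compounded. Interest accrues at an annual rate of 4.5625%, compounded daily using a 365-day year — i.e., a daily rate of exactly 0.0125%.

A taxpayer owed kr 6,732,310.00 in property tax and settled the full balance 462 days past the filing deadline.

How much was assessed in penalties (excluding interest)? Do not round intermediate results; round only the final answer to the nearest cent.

Penalty periods: ⌈462/30⌉ = 16; penalty = 16 × 2% × kr 6,732,310.00 = kr 2,154,339.20

kr 2,154,339.20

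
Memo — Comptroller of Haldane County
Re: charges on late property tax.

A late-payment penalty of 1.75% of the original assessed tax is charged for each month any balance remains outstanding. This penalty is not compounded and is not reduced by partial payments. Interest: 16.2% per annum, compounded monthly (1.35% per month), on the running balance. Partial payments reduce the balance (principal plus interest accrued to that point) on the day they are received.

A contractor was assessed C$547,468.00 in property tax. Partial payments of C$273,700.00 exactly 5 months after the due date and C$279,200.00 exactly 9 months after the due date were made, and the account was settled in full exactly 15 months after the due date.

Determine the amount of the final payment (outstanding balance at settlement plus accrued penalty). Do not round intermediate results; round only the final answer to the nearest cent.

Balance at month 5: C$547,468.0000 × (1 + 0.0135)^5 = C$585,433.4114…
After C$273,700.00 payment: C$585,433.4114… − C$273,700.00 = C$311,733.4114…
Balance at month 9: C$311,733.4114… × (1 + 0.0135)^4 = C$328,910.9743…
After C$279,200.00 payment: C$328,910.9743… − C$279,200.00 = C$49,710.9743…
Balance at month 15: C$49,710.9743… × (1 + 0.0135)^6 = C$53,875.9317…
Penalty: 15 × 1.75% × C$547,468.00 = C$143,710.35
Final settlement = outstanding balance + penalty = C$53,875.9317… + C$143,710.35 = C$197,586.28

C$197,586.28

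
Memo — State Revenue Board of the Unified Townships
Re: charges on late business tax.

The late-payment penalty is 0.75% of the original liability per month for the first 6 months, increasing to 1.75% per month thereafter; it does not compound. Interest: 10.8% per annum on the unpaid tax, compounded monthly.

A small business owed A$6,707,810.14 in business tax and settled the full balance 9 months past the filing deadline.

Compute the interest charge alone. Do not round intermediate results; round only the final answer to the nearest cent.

Interest (10.8%/yr ÷ 12 = 0.9%/month): A$6,707,810.14 × ((1 + 0.009)^9 − 1) = A$563,308.9506…

A$563,308.95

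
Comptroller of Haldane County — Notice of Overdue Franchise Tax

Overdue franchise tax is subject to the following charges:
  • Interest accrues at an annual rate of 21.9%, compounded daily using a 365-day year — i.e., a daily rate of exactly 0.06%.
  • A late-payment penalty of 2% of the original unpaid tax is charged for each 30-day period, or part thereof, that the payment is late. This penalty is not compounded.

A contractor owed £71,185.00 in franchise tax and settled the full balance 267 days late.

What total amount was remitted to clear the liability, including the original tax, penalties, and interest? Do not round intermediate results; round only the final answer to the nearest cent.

Penalty periods: ⌈267/30⌉ = 9; penalty = 9 × 2% × £71,185.00 = £12,813.30
Interest: £71,185.00 × ((1 + 0.0006)^267 − 1) = £71,185.00 × 0.17368921… = £12,364.0664…
Total = £71,185.00 + £12,813.3000 + £12,364.0664… = £96,362.37

£96,362.37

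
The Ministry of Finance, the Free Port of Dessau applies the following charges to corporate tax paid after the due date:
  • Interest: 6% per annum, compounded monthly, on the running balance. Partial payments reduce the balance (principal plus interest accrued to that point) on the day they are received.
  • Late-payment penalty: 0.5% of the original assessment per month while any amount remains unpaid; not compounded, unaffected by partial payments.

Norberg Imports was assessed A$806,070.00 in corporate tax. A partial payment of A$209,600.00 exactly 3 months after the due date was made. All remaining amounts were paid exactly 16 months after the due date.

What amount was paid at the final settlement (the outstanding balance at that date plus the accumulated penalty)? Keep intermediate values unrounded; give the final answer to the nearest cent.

Monthly rate = 6% ÷ 12 = 0.5%
Balance at month 3: A$806,070.0000 × (1 + 0.005)^3 = A$818,221.6060…
After A$209,600.00 payment: A$818,221.6060… − A$209,600.00 = A$608,621.6060…
Balance at month 16: A$608,621.6060… × (1 + 0.005)^13 = A$649,390.8552…
Penalty: 16 × 0.5% × A$806,070.00 = A$64,485.60
Final settlement = outstanding balance + penalty = A$649,390.8552… + A$64,485.60 = A$713,876.46

A$713,876.46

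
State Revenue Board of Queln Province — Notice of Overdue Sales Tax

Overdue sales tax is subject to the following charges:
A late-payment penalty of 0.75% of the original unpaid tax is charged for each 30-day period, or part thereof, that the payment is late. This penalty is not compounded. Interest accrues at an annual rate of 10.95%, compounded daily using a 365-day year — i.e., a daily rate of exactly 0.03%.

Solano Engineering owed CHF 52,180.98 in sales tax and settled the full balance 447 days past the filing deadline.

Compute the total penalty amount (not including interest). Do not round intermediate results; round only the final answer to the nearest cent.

Penalty periods: ⌈447/30⌉ = 15; penalty = 15 × 0.75% × CHF 52,180.98 = CHF 5,870.36…

CHF 5,870.36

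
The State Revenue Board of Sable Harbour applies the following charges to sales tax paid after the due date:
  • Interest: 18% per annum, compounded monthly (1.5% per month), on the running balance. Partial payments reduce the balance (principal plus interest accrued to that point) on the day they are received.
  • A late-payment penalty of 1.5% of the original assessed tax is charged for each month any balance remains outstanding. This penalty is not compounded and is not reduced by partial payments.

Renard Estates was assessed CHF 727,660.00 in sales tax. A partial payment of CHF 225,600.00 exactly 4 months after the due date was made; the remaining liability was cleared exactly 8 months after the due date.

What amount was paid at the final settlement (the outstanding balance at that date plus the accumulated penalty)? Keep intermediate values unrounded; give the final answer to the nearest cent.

CHF 667,579.18

Balance at month 4: CHF 727,660.0000 × (1 + 0.015)^4 = CHF 772,311.8012…
After CHF 225,600.00 payment: CHF 772,311.8012… − CHF 225,600.00 = CHF 546,711.8012…
Balance at month 8: CHF 546,711.8012… × (1 + 0.015)^4 = CHF 580,259.9785…
Penalty: 8 × 1.5% × CHF 727,660.00 = CHF 87,319.20
Final settlement = outstanding balance + penalty = CHF 580,259.9785… + CHF 87,319.20 = CHF 667,579.18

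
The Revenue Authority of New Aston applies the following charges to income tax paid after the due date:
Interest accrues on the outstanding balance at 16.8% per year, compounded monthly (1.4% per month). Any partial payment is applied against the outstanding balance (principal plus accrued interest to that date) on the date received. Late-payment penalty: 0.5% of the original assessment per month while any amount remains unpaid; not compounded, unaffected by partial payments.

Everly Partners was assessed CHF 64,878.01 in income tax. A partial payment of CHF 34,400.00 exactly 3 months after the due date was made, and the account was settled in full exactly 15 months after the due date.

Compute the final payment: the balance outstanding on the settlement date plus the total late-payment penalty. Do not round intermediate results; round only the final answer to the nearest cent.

Balance at month 3: CHF 64,878.0100 × (1 + 0.014)^3 = CHF 67,641.2127…
After CHF 34,400.00 payment: CHF 67,641.2127… − CHF 34,400.00 = CHF 33,241.2127…
Balance at month 15: CHF 33,241.2127… × (1 + 0.014)^12 = CHF 39,276.4583…
Penalty: 15 × 0.5% × CHF 64,878.01 = CHF 4,865.85…
Final settlement = outstanding balance + penalty = CHF 39,276.4583… + CHF 4,865.85… = CHF 44,142.31

CHF 44,142.31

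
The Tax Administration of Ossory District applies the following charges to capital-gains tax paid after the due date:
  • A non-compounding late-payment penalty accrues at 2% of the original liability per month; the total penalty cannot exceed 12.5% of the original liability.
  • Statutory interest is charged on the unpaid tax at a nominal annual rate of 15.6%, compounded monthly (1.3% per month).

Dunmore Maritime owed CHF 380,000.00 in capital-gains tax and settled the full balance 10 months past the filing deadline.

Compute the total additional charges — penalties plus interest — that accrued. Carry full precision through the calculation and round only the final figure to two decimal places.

CHF 99,892.40

Penalty (uncapped): 10 × 2% × CHF 380,000.00 = CHF 76,000.00; cap = 12.5% × CHF 380,000.00 = CHF 47,500.00 → penalty = CHF 47,500.00
Interest: CHF 380,000.00 × ((1 + 0.013)^10 − 1) = CHF 380,000.00 × 0.1378747… = CHF 52,392.3983…
Penalties + interest = CHF 47,500.0000 + CHF 52,392.3983… = CHF 99,892.40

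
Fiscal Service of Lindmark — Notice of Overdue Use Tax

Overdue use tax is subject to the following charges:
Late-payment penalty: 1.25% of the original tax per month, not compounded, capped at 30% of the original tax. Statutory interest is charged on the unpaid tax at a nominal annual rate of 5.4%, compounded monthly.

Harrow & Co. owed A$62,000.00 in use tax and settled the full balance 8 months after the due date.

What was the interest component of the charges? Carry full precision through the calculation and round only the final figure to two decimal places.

A$2,267.47

Interest (5.4%/yr ÷ 12 = 0.45%/month): A$62,000.00 × ((1 + 0.0045)^8 − 1) = A$2,267.4722…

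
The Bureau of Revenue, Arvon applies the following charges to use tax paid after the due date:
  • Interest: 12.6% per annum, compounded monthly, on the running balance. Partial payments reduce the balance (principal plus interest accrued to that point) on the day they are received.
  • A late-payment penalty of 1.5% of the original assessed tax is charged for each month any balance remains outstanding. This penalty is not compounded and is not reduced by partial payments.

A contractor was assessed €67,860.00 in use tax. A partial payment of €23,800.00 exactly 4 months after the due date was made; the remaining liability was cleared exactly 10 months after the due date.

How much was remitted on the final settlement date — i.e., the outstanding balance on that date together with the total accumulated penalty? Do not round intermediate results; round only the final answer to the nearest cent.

€60,171.26

Monthly rate = 12.6% ÷ 12 = 1.05%
Balance at month 4: €67,860.0000 × (1 + 0.0105)^4 = €70,755.3244…
After €23,800.00 payment: €70,755.3244… − €23,800.00 = €46,955.3244…
Balance at month 10: €46,955.3244… × (1 + 0.0105)^6 = €49,992.2580…
Penalty: 10 × 1.5% × €67,860.00 = €10,179.00
Final settlement = outstanding balance + penalty = €49,992.2580… + €10,179.00 = €60,171.26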